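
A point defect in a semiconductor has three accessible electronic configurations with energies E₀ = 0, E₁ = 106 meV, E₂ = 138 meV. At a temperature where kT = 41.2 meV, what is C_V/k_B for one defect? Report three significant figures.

0.729

Eᵢ/kT = 0, 2.5728, 3.3495.
Z = Σ e^(−Eᵢ/kT) = e^(−0) + e^(−2.5728) + e^(−3.3495) = 1.0000 + 0.076322 + 0.035102 = 1.1114.
⟨E⟩ = 11.638 meV, ⟨E²⟩ = 1373.1 meV².
C_V/k_B = (⟨E²⟩ − ⟨E⟩²)/(kT)² = (1373.1 − 135.44)/1697.4 = 0.729.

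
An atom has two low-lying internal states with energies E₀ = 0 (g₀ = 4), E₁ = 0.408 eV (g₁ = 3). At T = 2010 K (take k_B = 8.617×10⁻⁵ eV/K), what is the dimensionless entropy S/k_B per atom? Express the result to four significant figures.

1.611

k_BT = 8.617×10⁻⁵ × 2010 K = 0.173202 eV.
Eᵢ/kT = 0, 2.35563.
Z = Σ gᵢe^(−Eᵢ/kT) = 4·e^(−0) + 3·e^(−2.35563) = 4.00000 + 0.284501 = 4.28450.
⟨E⟩ = Σ EᵢPᵢ = 0.0270922 eV.
S/k_B = ln Z + ⟨E⟩/kT = ln(4.28450) + 0.0270922/0.173202 = 1.45500 + 0.156420 = 1.611.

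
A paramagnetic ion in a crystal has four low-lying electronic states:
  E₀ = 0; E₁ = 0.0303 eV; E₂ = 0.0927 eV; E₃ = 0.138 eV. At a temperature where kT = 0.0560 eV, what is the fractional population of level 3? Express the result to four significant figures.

Eᵢ/kT = 0, 0.541071, 1.65536, 2.46429.
Z = Σ e^(−Eᵢ/kT) = e^(−0) + e^(−0.541071) + e^(−1.65536) + e^(−2.46429) = 1.00000 + 0.582124 + 0.191023 + 0.0850692 = 1.85822.
P₃ = e^(−E₃/kT) / Z = 0.0850692/1.85822 = 0.04578.

0.04578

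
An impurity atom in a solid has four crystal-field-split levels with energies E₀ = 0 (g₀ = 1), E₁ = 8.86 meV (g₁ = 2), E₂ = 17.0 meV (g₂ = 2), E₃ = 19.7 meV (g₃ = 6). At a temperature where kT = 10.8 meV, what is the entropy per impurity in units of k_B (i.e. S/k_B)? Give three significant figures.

Eᵢ/kT = 0, 0.82037, 1.5741, 1.8241.
Z = Σ gᵢe^(−Eᵢ/kT) = 1·e^(−0) + 2·e^(−0.82037) + 2·e^(−1.5741) + 6·e^(−1.8241) = 1.0000 + 0.88054 + 0.41439 + 0.96818 = 3.2631.
⟨E⟩ = Σ EᵢPᵢ = 10.395 meV.
S/k_B = ln Z + ⟨E⟩/kT = ln(3.2631) + 10.395/10.8 = 1.1827 + 0.96250 = 2.15.

2.15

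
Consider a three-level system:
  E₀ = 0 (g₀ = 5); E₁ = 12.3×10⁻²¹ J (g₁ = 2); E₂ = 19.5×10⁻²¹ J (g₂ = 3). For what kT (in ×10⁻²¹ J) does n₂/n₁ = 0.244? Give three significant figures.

3.96 ×10⁻²¹ J

n₂/n₁ = (g₂/g₁) exp[−(E₂−E₁)/kT] = 0.244.
⇒ (E₂−E₁)/kT = ln((3/2)/0.244) = ln(6.1475) = 1.8160.
kT = 7.2 ×10⁻²¹ J / 1.8160 = 3.96 ×10⁻²¹ J.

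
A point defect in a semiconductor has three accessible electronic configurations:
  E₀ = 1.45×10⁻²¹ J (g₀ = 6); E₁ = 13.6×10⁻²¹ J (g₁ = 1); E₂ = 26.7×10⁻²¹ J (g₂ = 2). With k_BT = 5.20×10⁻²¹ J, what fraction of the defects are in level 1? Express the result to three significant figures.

0.0158

Eᵢ/kT = 0.27885, 2.6154, 5.1346.
Z = Σ gᵢe^(−Eᵢ/kT) = 6·e^(−0.27885) + 1·e^(−2.6154) + 2·e^(−5.1346) = 4.5399 + 0.073139 + 0.011779 = 4.6248.
P₁ = g₁ e^(−E₁/kT) / Z = 0.073139/4.6248 = 0.0158.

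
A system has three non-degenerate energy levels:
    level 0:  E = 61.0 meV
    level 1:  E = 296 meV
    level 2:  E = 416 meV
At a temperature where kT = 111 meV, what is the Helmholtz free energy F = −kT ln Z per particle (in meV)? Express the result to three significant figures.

44.4 meV

Eᵢ/kT = 0.54955, 2.6667, 3.7477.
Z = Σ e^(−Eᵢ/kT) = e^(−0.54955) + e^(−2.6667) + e^(−3.7477) = 0.57721 + 0.069481 + 0.023572 = 0.67026.
F = −kT ln Z = −111 × ln(0.67026) = −111 × -0.40009 = 44.4 meV.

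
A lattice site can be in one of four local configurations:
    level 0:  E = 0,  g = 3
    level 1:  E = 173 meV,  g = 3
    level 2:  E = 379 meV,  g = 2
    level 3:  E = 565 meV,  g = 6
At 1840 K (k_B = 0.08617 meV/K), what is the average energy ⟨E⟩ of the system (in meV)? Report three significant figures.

k_BT = 0.08617 × 1840 K = 158.55 meV.
Eᵢ/kT = 0, 1.0911, 2.3904, 3.5635.
Z = Σ gᵢe^(−Eᵢ/kT) = 3·e^(−0) + 3·e^(−1.0911) + 2·e^(−2.3904) + 6·e^(−3.5635) = 3.0000 + 1.0075 + 0.18319 + 0.17004 = 4.3607.
⟨E⟩ = Σ Eᵢ gᵢe^(−Eᵢ/kT) / Z = (0·3.0000 + 173·1.0075 + 379·0.18319 + 565·0.17004) / 4.3607 = 77.9 meV.

77.9 meV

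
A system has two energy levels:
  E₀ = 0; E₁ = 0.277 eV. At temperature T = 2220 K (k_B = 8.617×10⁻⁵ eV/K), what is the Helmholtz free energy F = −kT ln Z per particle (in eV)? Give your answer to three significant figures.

-0.0404 eV

k_BT = 8.617×10⁻⁵ × 2220 K = 0.19130 eV.
Eᵢ/kT = 0, 1.4480.
Z = Σ e^(−Eᵢ/kT) = e^(−0) + e^(−1.4480) = 1.0000 + 0.23504 = 1.2350.
F = −kT ln Z = −0.19130 × ln(1.2350) = −0.19130 × 0.21107 = -0.0404 eV.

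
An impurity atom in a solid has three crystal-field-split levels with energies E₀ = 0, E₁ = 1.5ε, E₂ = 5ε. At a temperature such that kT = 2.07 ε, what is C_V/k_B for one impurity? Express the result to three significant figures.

Eᵢ/kT = 0, 0.72464, 2.4155.
Z = Σ e^(−Eᵢ/kT) = e^(−0) + e^(−0.72464) + e^(−2.4155) = 1.0000 + 0.48450 + 0.089323 = 1.5738.
⟨E⟩ = 0.74556 ε, ⟨E²⟩ = 2.1116 ε².
C_V/k_B = (⟨E²⟩ − ⟨E⟩²)/(kT)² = (2.1116 − 0.55586)/4.2849 = 0.363.

0.363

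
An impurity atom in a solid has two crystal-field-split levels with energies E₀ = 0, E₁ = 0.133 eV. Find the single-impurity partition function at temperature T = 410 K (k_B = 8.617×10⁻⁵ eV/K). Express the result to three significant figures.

Z = 1.02

k_BT = 8.617×10⁻⁵ × 410 K = 0.035330 eV.
Eᵢ/kT = 0, 3.7645.
Z = Σ e^(−Eᵢ/kT) = e^(−0) + e^(−3.7645) = 1.0000 + 0.023179 = 1.0232.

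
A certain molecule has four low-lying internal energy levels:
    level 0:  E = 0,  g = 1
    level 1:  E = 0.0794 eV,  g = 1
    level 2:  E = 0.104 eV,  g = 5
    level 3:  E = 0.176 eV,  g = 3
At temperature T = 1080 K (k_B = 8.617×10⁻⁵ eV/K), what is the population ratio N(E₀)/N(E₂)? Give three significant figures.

k_BT = 8.617×10⁻⁵ × 1080 K = 0.093064 eV.
n₀/n₂ = (g₀/g₂) exp[−(E₀−E₂)/kT] = (1/5) × exp(−(-0.104 eV)/(0.093064 eV)) = (1/5) × exp(1.1175) = 0.611.

0.611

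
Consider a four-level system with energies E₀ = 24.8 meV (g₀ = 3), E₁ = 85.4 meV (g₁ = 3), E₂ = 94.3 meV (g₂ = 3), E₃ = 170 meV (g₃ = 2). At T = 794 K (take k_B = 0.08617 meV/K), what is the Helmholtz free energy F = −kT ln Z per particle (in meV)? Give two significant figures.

k_BT = 0.08617 × 794 K = 68.42 meV.
Eᵢ/kT = 0.3625, 1.248, 1.378, 2.485.
Z = Σ gᵢe^(−Eᵢ/kT) = 3·e^(−0.3625) + 3·e^(−1.248) + 3·e^(−1.378) + 2·e^(−2.485) = 2.088 + 0.8612 + 0.7562 + 0.1667 = 3.872.
F = −kT ln Z = −68.42 × ln(3.872) = −68.42 × 1.354 = -93 meV.

-93 meV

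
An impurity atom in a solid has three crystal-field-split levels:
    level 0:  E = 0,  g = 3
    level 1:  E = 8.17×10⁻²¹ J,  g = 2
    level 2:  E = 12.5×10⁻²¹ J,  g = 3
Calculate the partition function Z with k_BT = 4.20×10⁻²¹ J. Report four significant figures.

Z = 3.439

Eᵢ/kT = 0, 1.94524, 2.97619.
Z = Σ gᵢe^(−Eᵢ/kT) = 3·e^(−0) + 2·e^(−1.94524) + 3·e^(−2.97619) = 3.00000 + 0.285906 + 0.152960 = 3.43887.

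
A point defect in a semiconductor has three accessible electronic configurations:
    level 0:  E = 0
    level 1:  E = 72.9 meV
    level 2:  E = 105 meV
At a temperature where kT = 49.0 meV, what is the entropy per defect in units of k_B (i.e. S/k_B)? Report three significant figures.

0.732

Eᵢ/kT = 0, 1.4878, 2.1429.
Z = Σ e^(−Eᵢ/kT) = e^(−0) + e^(−1.4878) + e^(−2.1429) = 1.0000 + 0.22587 + 0.11731 = 1.3432.
⟨E⟩ = Σ EᵢPᵢ = 21.429 meV.
S/k_B = ln Z + ⟨E⟩/kT = ln(1.3432) + 21.429/49.0 = 0.29505 + 0.43733 = 0.732.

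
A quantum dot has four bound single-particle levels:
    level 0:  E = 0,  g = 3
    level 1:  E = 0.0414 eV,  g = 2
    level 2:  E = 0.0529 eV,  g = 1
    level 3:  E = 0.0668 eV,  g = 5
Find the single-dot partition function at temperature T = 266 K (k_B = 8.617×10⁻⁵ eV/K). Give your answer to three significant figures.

Z = 3.70

k_BT = 8.617×10⁻⁵ × 266 K = 0.022921 eV.
Eᵢ/kT = 0, 1.8062, 2.3079, 2.9144.
Z = Σ gᵢe^(−Eᵢ/kT) = 3·e^(−0) + 2·e^(−1.8062) + 1·e^(−2.3079) + 5·e^(−2.9144) = 3.0000 + 0.32855 + 0.099470 + 0.27118 = 3.6992.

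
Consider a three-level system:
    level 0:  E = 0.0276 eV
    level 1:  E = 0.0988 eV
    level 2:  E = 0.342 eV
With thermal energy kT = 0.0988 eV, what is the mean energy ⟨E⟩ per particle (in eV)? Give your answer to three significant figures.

0.0588 eV

Eᵢ/kT = 0.27935, 1.0000, 3.4615.
Z = Σ e^(−Eᵢ/kT) = e^(−0.27935) + e^(−1.0000) + e^(−3.4615) = 0.75628 + 0.36788 + 0.031383 = 1.1555.
⟨E⟩ = Σ Eᵢ e^(−Eᵢ/kT) / Z = (0.0276·0.75628 + 0.0988·0.36788 + 0.342·0.031383) / 1.1555 = 0.0588 eV.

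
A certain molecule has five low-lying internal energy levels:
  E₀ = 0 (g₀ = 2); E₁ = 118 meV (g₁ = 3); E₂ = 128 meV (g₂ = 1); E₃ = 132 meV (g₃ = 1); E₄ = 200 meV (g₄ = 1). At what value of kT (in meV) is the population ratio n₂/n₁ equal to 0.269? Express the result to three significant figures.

n₂/n₁ = (g₂/g₁) exp[−(E₂−E₁)/kT] = 0.269.
⇒ (E₂−E₁)/kT = ln((1/3)/0.269) = ln(1.2392) = 0.21447.
kT = 10 meV / 0.21447 = 46.6 meV.

46.6 meV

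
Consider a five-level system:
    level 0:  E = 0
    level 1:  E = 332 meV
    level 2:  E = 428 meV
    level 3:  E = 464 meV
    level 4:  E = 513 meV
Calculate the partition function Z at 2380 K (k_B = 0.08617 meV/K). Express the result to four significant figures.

Z = 1.508

k_BT = 0.08617 × 2380 K = 205.085 meV.
Eᵢ/kT = 0, 1.61884, 2.08694, 2.26248, 2.50140.
Z = Σ e^(−Eᵢ/kT) = e^(−0) + e^(−1.61884) + e^(−2.08694) + e^(−2.26248) + e^(−2.50140) = 1.00000 + 0.198128 + 0.124066 + 0.104092 + 0.0819702 = 1.50826.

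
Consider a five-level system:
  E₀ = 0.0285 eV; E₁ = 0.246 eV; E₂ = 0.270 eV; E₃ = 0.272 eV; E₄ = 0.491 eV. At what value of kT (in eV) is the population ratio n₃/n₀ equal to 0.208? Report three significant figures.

n₃/n₀ = exp[−(E₃−E₀)/kT] = 0.208.
⇒ (E₃−E₀)/kT = ln(1/0.208) = ln(4.8077) = 1.5702.
kT = 0.2435 eV / 1.5702 = 0.155 eV.

0.155 eV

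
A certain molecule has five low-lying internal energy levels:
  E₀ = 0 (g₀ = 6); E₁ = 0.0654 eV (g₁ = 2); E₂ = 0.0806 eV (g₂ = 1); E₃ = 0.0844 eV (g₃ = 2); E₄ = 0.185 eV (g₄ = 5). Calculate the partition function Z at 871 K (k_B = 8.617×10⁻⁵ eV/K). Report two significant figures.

k_BT = 8.617×10⁻⁵ × 871 K = 0.07505 eV.
Eᵢ/kT = 0, 0.8714, 1.074, 1.125, 2.465.
Z = Σ gᵢe^(−Eᵢ/kT) = 6·e^(−0) + 2·e^(−0.8714) + 1·e^(−1.074) + 2·e^(−1.125) + 5·e^(−2.465) = 6.000 + 0.8367 + 0.3416 + 0.6493 + 0.4250 = 8.253.

Z = 8.3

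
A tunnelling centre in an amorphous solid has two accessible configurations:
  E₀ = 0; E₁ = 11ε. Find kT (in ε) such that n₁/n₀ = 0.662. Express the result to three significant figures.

n₁/n₀ = exp[−(E₁−E₀)/kT] = 0.662.
⇒ (E₁−E₀)/kT = ln(1/0.662) = ln(1.5106) = 0.41251.
kT = 11ε / 0.41251 = 26.7 ε.

26.7 ε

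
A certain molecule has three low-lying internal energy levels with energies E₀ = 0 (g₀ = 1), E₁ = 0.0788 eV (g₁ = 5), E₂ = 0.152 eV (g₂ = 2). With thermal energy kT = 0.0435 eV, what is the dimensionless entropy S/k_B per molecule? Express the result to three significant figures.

Eᵢ/kT = 0, 1.8115, 3.4943.
Z = Σ gᵢe^(−Eᵢ/kT) = 1·e^(−0) + 5·e^(−1.8115) + 2·e^(−3.4943) = 1.0000 + 0.81704 + 0.060740 = 1.8778.
⟨E⟩ = Σ EᵢPᵢ = 0.039203 eV.
S/k_B = ln Z + ⟨E⟩/kT = ln(1.8778) + 0.039203/0.0435 = 0.63010 + 0.90122 = 1.53.

1.53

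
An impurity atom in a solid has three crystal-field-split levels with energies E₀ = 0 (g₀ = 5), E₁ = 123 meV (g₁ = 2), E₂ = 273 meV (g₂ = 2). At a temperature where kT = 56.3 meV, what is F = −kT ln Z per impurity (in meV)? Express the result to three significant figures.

Eᵢ/kT = 0, 2.1847, 4.8490.
Z = Σ gᵢe^(−Eᵢ/kT) = 5·e^(−0) + 2·e^(−2.1847) + 2·e^(−4.8490) = 5.0000 + 0.22502 + 0.015672 = 5.2407.
F = −kT ln Z = −56.3 × ln(5.2407) = −56.3 × 1.6565 = -93.3 meV.

-93.3 meV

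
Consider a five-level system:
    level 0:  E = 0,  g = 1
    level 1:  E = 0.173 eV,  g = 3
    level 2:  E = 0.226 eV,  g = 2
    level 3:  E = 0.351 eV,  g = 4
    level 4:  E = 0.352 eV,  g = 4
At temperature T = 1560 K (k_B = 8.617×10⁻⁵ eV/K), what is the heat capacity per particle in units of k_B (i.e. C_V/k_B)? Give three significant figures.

0.969

k_BT = 8.617×10⁻⁵ × 1560 K = 0.13443 eV.
Eᵢ/kT = 0, 1.2869, 1.6812, 2.6110, 2.6185.
Z = Σ gᵢe^(−Eᵢ/kT) = 1·e^(−0) + 3·e^(−1.2869) + 2·e^(−1.6812) + 4·e^(−2.6110) + 4·e^(−2.6185) = 1.0000 + 0.82838 + 0.37230 + 0.29384 + 0.29165 = 2.7862.
⟨E⟩ = 0.15550 eV, ⟨E²⟩ = 0.041686 eV².
C_V/k_B = (⟨E²⟩ − ⟨E⟩²)/(kT)² = (0.041686 − 0.024180)/0.018071 = 0.969.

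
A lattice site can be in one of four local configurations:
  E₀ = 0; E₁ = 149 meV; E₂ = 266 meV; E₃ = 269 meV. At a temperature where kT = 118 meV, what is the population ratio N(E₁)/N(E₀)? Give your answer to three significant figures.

n₁/n₀ = exp[−(E₁−E₀)/kT] = exp(−(149 meV)/(118 meV)) = exp(-1.2627) = 0.283.

0.283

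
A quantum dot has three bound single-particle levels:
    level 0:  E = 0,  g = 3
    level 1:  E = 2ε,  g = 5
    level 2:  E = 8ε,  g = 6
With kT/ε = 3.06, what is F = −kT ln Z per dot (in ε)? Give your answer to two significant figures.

-5.5 ε

Eᵢ/kT = 0, 0.6536, 2.614.
Z = Σ gᵢe^(−Eᵢ/kT) = 3·e^(−0) + 5·e^(−0.6536) + 6·e^(−2.614) = 3.000 + 2.601 + 0.4394 = 6.040.
F = −kT ln Z = −3.06 × ln(6.040) = −3.06 × 1.798 = -5.5 ε.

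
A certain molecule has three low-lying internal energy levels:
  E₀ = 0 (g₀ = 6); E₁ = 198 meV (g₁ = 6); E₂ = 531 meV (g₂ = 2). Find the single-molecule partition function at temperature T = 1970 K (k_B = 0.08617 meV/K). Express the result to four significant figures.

k_BT = 0.08617 × 1970 K = 169.755 meV.
Eᵢ/kT = 0, 1.16639, 3.12804.
Z = Σ gᵢe^(−Eᵢ/kT) = 6·e^(−0) + 6·e^(−1.16639) + 2·e^(−3.12804) = 6.00000 + 1.86894 + 0.0876071 = 7.95655.

Z = 7.957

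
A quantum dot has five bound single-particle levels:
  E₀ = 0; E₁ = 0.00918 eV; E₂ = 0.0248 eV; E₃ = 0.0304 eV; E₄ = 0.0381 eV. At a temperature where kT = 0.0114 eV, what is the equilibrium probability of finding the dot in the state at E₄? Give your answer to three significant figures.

0.0212

Eᵢ/kT = 0, 0.80526, 2.1754, 2.6667, 3.3421.
Z = Σ e^(−Eᵢ/kT) = e^(−0) + e^(−0.80526) + e^(−2.1754) + e^(−2.6667) + e^(−3.3421) = 1.0000 + 0.44697 + 0.11356 + 0.069481 + 0.035363 = 1.6654.
P₄ = e^(−E₄/kT) / Z = 0.035363/1.6654 = 0.0212.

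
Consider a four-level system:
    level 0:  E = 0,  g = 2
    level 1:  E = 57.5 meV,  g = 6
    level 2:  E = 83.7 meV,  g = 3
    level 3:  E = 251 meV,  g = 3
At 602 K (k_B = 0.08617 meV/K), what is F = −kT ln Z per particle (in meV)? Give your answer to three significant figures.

k_BT = 0.08617 × 602 K = 51.874 meV.
Eᵢ/kT = 0, 1.1085, 1.6135, 4.8386.
Z = Σ gᵢe^(−Eᵢ/kT) = 2·e^(−0) + 6·e^(−1.1085) + 3·e^(−1.6135) + 3·e^(−4.8386) = 2.0000 + 1.9803 + 0.59757 + 0.023754 = 4.6016.
F = −kT ln Z = −51.874 × ln(4.6016) = −51.874 × 1.5264 = -79.2 meV.

-79.2 meV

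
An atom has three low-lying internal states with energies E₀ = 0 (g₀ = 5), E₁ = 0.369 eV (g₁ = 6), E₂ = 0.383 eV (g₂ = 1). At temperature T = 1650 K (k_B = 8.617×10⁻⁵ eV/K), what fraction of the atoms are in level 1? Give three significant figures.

k_BT = 8.617×10⁻⁵ × 1650 K = 0.14218 eV.
Eᵢ/kT = 0, 2.5953, 2.6938.
Z = Σ gᵢe^(−Eᵢ/kT) = 5·e^(−0) + 6·e^(−2.5953) + 1·e^(−2.6938) = 5.0000 + 0.44774 + 0.067623 = 5.5154.
P₁ = g₁ e^(−E₁/kT) / Z = 0.44774/5.5154 = 0.0812.

0.0812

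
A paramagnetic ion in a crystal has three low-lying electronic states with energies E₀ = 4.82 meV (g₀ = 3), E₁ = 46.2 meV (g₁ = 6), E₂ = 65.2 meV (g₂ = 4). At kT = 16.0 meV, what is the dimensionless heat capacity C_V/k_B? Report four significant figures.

1.039

Eᵢ/kT = 0.301250, 2.88750, 4.07500.
Z = Σ gᵢe^(−Eᵢ/kT) = 3·e^(−0.301250) + 6·e^(−2.88750) + 4·e^(−4.07500) = 2.21968 + 0.334292 + 0.0679689 = 2.62194.
⟨E⟩ = 11.6611 meV, ⟨E²⟩ = 402.005 meV².
C_V/k_B = (⟨E²⟩ − ⟨E⟩²)/(kT)² = (402.005 − 135.981)/256.000 = 1.039.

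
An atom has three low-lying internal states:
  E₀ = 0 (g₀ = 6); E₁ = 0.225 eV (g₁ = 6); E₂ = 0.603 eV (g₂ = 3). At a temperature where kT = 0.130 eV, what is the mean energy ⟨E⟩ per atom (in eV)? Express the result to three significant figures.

Eᵢ/kT = 0, 1.7308, 4.6385.
Z = Σ gᵢe^(−Eᵢ/kT) = 6·e^(−0) + 6·e^(−1.7308) + 3·e^(−4.6385) = 6.0000 + 1.0629 + 0.029017 = 7.0919.
⟨E⟩ = Σ Eᵢ gᵢe^(−Eᵢ/kT) / Z = (0·6.0000 + 0.225·1.0629 + 0.603·0.029017) / 7.0919 = 0.0362 eV.

0.0362 eV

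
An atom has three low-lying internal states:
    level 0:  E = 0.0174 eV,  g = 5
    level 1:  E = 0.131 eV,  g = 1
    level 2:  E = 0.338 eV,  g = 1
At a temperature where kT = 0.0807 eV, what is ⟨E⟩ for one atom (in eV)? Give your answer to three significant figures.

0.0238 eV

Eᵢ/kT = 0.21561, 1.6233, 4.1884.
Z = Σ gᵢe^(−Eᵢ/kT) = 5·e^(−0.21561) + 1·e^(−1.6233) + 1·e^(−4.1884) = 4.0302 + 0.19725 + 0.015171 = 4.2426.
⟨E⟩ = Σ Eᵢ gᵢe^(−Eᵢ/kT) / Z = (0.0174·4.0302 + 0.131·0.19725 + 0.338·0.015171) / 4.2426 = 0.0238 eV.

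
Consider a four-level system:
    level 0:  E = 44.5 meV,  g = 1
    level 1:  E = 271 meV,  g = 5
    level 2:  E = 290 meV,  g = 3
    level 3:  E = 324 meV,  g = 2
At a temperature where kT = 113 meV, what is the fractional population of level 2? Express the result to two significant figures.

Eᵢ/kT = 0.3938, 2.398, 2.566, 2.867.
Z = Σ gᵢe^(−Eᵢ/kT) = 1·e^(−0.3938) + 5·e^(−2.398) + 3·e^(−2.566) + 2·e^(−2.867) = 0.6745 + 0.4545 + 0.2305 + 0.1137 = 1.473.
P₂ = g₂ e^(−E₂/kT) / Z = 0.2305/1.473 = 0.16.

0.16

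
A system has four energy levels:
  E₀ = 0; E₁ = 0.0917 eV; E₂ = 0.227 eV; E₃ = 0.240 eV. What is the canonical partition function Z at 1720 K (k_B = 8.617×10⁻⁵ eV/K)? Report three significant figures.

k_BT = 8.617×10⁻⁵ × 1720 K = 0.14821 eV.
Eᵢ/kT = 0, 0.61872, 1.5316, 1.6193.
Z = Σ e^(−Eᵢ/kT) = e^(−0) + e^(−0.61872) + e^(−1.5316) + e^(−1.6193) = 1.0000 + 0.53863 + 0.21619 + 0.19804 = 1.9529.

Z = 1.95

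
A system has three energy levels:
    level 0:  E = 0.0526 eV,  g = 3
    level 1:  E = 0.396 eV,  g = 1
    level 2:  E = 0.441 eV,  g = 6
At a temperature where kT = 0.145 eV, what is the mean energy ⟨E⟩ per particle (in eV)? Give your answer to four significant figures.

0.1074 eV

Eᵢ/kT = 0.362759, 2.73103, 3.04138.
Z = Σ gᵢe^(−Eᵢ/kT) = 3·e^(−0.362759) + 1·e^(−2.73103) + 6·e^(−3.04138) = 2.08726 + 0.0651521 + 0.286614 = 2.43903.
⟨E⟩ = Σ Eᵢ gᵢe^(−Eᵢ/kT) / Z = (0.0526·2.08726 + 0.396·0.0651521 + 0.441·0.286614) / 2.43903 = 0.1074 eV.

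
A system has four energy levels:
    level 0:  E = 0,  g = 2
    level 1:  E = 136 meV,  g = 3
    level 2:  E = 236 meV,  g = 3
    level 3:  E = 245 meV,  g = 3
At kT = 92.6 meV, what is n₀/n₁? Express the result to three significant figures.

2.90

n₀/n₁ = (g₀/g₁) exp[−(E₀−E₁)/kT] = (2/3) × exp(−(-136 meV)/(92.6 meV)) = (2/3) × exp(1.4687) = 2.90.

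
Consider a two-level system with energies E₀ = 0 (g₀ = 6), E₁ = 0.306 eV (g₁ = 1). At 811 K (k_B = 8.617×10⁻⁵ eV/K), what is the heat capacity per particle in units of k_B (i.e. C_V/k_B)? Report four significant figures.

k_BT = 8.617×10⁻⁵ × 811 K = 0.0698839 eV.
Eᵢ/kT = 0, 4.37869.
Z = Σ gᵢe^(−Eᵢ/kT) = 6·e^(−0) + 1·e^(−4.37869) = 6.00000 + 0.0125418 = 6.01254.
⟨E⟩ = 0.000638298 eV, ⟨E²⟩ = 0.000195319 eV².
C_V/k_B = (⟨E²⟩ − ⟨E⟩²)/(kT)² = (0.000195319 − 0.000000407424)/0.00488376 = 0.03991.

0.03991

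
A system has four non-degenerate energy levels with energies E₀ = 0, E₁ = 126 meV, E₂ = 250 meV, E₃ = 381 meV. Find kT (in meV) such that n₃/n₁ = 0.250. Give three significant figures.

184 meV

n₃/n₁ = exp[−(E₃−E₁)/kT] = 0.250.
⇒ (E₃−E₁)/kT = ln(1/0.250) = ln(4.0000) = 1.3863.
kT = 255 meV / 1.3863 = 184 meV.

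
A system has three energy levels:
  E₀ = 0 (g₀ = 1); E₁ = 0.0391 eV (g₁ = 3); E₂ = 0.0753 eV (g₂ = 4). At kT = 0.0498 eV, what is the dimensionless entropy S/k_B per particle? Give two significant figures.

1.9

Eᵢ/kT = 0, 0.7851, 1.512.
Z = Σ gᵢe^(−Eᵢ/kT) = 1·e^(−0) + 3·e^(−0.7851) + 4·e^(−1.512) = 1.000 + 1.368 + 0.8819 = 3.250.
⟨E⟩ = Σ EᵢPᵢ = 0.03689 eV.
S/k_B = ln Z + ⟨E⟩/kT = ln(3.250) + 0.03689/0.0498 = 1.179 + 0.7408 = 1.9.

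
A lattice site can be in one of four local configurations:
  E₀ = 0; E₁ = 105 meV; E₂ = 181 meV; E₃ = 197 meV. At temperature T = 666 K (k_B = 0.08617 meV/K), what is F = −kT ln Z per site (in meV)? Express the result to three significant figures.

k_BT = 0.08617 × 666 K = 57.389 meV.
Eᵢ/kT = 0, 1.8296, 3.1539, 3.4327.
Z = Σ e^(−Eᵢ/kT) = e^(−0) + e^(−1.8296) + e^(−3.1539) + e^(−3.4327) = 1.0000 + 0.16048 + 0.042685 + 0.032300 = 1.2355.
F = −kT ln Z = −57.389 × ln(1.2355) = −57.389 × 0.21148 = -12.1 meV.

-12.1 meV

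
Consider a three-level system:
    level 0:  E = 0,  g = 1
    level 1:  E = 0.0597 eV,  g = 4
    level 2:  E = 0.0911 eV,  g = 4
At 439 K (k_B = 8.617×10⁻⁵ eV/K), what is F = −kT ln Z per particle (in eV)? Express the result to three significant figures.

k_BT = 8.617×10⁻⁵ × 439 K = 0.037829 eV.
Eᵢ/kT = 0, 1.5782, 2.4082.
Z = Σ gᵢe^(−Eᵢ/kT) = 1·e^(−0) + 4·e^(−1.5782) + 4·e^(−2.4082) = 1.0000 + 0.82538 + 0.35991 = 2.1853.
F = −kT ln Z = −0.037829 × ln(2.1853) = −0.037829 × 0.78175 = -0.0296 eV.

-0.0296 eV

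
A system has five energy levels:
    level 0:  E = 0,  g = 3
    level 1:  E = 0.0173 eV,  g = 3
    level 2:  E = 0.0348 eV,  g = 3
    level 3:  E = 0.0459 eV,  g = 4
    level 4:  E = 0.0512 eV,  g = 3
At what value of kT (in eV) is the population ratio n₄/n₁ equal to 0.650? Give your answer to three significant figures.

0.0787 eV

n₄/n₁ = (g₄/g₁) exp[−(E₄−E₁)/kT] = 0.650.
⇒ (E₄−E₁)/kT = ln((3/3)/0.650) = ln(1.5385) = 0.43081.
kT = 0.0339 eV / 0.43081 = 0.0787 eV.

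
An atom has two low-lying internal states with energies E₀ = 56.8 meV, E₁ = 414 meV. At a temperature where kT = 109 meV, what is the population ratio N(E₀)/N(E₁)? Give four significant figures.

n₀/n₁ = exp[−(E₀−E₁)/kT] = exp(−(-357.2 meV)/(109 meV)) = exp(3.27706) = 26.50.

26.50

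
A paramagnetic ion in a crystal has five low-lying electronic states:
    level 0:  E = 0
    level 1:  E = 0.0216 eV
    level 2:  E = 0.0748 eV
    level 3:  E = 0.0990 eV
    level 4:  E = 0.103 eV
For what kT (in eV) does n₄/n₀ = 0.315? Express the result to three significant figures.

n₄/n₀ = exp[−(E₄−E₀)/kT] = 0.315.
⇒ (E₄−E₀)/kT = ln(1/0.315) = ln(3.1746) = 1.1552.
kT = 0.103 eV / 1.1552 = 0.0892 eV.

0.0892 eV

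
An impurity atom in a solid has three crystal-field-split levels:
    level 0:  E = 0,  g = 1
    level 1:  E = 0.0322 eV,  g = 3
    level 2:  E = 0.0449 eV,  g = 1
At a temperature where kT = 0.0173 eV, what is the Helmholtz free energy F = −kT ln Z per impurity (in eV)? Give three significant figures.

-0.00748 eV

Eᵢ/kT = 0, 1.8613, 2.5954.
Z = Σ gᵢe^(−Eᵢ/kT) = 1·e^(−0) + 3·e^(−1.8613) + 1·e^(−2.5954) = 1.0000 + 0.46641 + 0.074616 = 1.5410.
F = −kT ln Z = −0.0173 × ln(1.5410) = −0.0173 × 0.43243 = -0.00748 eV.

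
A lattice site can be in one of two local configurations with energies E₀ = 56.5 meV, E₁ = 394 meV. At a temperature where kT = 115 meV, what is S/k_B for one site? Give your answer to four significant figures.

Eᵢ/kT = 0.491304, 3.42609.
Z = Σ e^(−Eᵢ/kT) = e^(−0.491304) + e^(−3.42609) = 0.611828 + 0.0325138 = 0.644342.
⟨E⟩ = Σ EᵢPᵢ = 73.5304 meV.
S/k_B = ln Z + ⟨E⟩/kT = ln(0.644342) + 73.5304/115 = -0.439526 + 0.639395 = 0.1999.

0.1999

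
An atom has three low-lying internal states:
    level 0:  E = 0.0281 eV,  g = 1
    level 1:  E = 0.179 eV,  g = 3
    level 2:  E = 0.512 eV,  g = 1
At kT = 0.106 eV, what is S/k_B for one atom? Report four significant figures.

Eᵢ/kT = 0.265094, 1.68868, 4.83019.
Z = Σ gᵢe^(−Eᵢ/kT) = 1·e^(−0.265094) + 3·e^(−1.68868) + 1·e^(−4.83019) = 0.767134 + 0.554290 + 0.00798500 = 1.32941.
⟨E⟩ = Σ EᵢPᵢ = 0.0939234 eV.
S/k_B = ln Z + ⟨E⟩/kT = ln(1.32941) + 0.0939234/0.106 = 0.284735 + 0.886070 = 1.171.

1.171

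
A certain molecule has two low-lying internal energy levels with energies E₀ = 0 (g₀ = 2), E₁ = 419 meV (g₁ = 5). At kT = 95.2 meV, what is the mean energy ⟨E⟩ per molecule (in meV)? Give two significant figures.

Eᵢ/kT = 0, 4.401.
Z = Σ gᵢe^(−Eᵢ/kT) = 2·e^(−0) + 5·e^(−4.401) = 2.000 + 0.06133 = 2.061.
⟨E⟩ = Σ Eᵢ gᵢe^(−Eᵢ/kT) / Z = (0·2.000 + 419·0.06133) / 2.061 = 12 meV.

12 meV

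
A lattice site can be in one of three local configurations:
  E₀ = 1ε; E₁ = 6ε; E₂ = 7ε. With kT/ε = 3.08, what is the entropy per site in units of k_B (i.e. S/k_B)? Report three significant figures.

Eᵢ/kT = 0.32468, 1.9481, 2.2727.
Z = Σ e^(−Eᵢ/kT) = e^(−0.32468) + e^(−1.9481) + e^(−2.2727) = 0.72276 + 0.14254 + 0.10303 = 0.96833.
⟨E⟩ = Σ EᵢPᵢ = 2.3744 ε.
S/k_B = ln Z + ⟨E⟩/kT = ln(0.96833) + 2.3744/3.08 = -0.032182 + 0.77091 = 0.739.

0.739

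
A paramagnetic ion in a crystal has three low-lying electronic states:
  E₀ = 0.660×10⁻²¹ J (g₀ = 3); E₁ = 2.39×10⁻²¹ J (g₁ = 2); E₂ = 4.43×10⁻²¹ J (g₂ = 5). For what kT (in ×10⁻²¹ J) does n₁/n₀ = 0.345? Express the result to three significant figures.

n₁/n₀ = (g₁/g₀) exp[−(E₁−E₀)/kT] = 0.345.
⇒ (E₁−E₀)/kT = ln((2/3)/0.345) = ln(1.9324) = 0.65876.
kT = 1.730 ×10⁻²¹ J / 0.65876 = 2.63 ×10⁻²¹ J.

2.63 ×10⁻²¹ J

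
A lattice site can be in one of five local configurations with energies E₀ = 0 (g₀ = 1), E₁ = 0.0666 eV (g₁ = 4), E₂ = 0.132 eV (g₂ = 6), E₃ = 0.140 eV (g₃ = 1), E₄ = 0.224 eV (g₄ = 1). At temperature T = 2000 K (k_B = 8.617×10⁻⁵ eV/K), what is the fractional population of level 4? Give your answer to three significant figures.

k_BT = 8.617×10⁻⁵ × 2000 K = 0.17234 eV.
Eᵢ/kT = 0, 0.38645, 0.76593, 0.81235, 1.2998.
Z = Σ gᵢe^(−Eᵢ/kT) = 1·e^(−0) + 4·e^(−0.38645) + 6·e^(−0.76593) + 1·e^(−0.81235) + 1·e^(−1.2998) = 1.0000 + 2.7179 + 2.7894 + 0.44381 + 0.27259 = 7.2237.
P₄ = g₄ e^(−E₄/kT) / Z = 0.27259/7.2237 = 0.0377.

0.0377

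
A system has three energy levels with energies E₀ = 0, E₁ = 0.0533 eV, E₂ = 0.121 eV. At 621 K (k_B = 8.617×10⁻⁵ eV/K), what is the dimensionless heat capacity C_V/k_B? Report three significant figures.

k_BT = 8.617×10⁻⁵ × 621 K = 0.053512 eV.
Eᵢ/kT = 0, 0.99604, 2.2612.
Z = Σ e^(−Eᵢ/kT) = e^(−0) + e^(−0.99604) + e^(−2.2612) = 1.0000 + 0.36934 + 0.10423 = 1.4736.
⟨E⟩ = 0.021918 eV, ⟨E²⟩ = 0.0017476 eV².
C_V/k_B = (⟨E²⟩ − ⟨E⟩²)/(kT)² = (0.0017476 − 0.00048040)/0.0028635 = 0.443.

0.443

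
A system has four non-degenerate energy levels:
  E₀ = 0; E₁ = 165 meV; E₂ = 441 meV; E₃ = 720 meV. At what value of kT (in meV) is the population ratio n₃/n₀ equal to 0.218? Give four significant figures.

472.7 meV

n₃/n₀ = exp[−(E₃−E₀)/kT] = 0.218.
⇒ (E₃−E₀)/kT = ln(1/0.218) = ln(4.58716) = 1.52326.
kT = 720 meV / 1.52326 = 472.7 meV.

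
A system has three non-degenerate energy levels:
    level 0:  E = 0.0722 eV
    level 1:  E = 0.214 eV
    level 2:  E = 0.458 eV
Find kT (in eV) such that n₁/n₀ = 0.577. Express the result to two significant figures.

0.26 eV

n₁/n₀ = exp[−(E₁−E₀)/kT] = 0.577.
⇒ (E₁−E₀)/kT = ln(1/0.577) = ln(1.733) = 0.5499.
kT = 0.1418 eV / 0.5499 = 0.26 eV.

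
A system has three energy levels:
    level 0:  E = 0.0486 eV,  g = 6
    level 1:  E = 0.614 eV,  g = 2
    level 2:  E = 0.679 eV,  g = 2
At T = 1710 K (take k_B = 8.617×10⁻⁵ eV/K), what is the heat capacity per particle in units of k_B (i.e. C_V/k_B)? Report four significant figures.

k_BT = 8.617×10⁻⁵ × 1710 K = 0.147351 eV.
Eᵢ/kT = 0.329825, 4.16692, 4.60804.
Z = Σ gᵢe^(−Eᵢ/kT) = 6·e^(−0.329825) + 2·e^(−4.16692) + 2·e^(−4.60804) = 4.31430 + 0.0309999 + 0.0199427 = 4.36524.
⟨E⟩ = 0.0554952 eV, ⟨E²⟩ = 0.00711792 eV².
C_V/k_B = (⟨E²⟩ − ⟨E⟩²)/(kT)² = (0.00711792 − 0.00307972)/0.0217123 = 0.1860.

0.1860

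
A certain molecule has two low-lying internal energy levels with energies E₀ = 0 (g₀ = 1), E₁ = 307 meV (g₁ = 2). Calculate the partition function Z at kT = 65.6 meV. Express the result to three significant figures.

Z = 1.02

Eᵢ/kT = 0, 4.6799.
Z = Σ gᵢe^(−Eᵢ/kT) = 1·e^(−0) + 2·e^(−4.6799) = 1.0000 + 0.018560 = 1.0186.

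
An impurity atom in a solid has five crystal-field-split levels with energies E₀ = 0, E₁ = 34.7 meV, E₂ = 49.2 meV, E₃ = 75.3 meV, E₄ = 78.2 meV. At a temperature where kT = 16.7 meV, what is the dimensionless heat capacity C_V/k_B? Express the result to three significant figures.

Eᵢ/kT = 0, 2.0778, 2.9461, 4.5090, 4.6826.
Z = Σ e^(−Eᵢ/kT) = e^(−0) + e^(−2.0778) + e^(−2.9461) + e^(−4.5090) + e^(−4.6826) = 1.0000 + 0.12521 + 0.052544 + 0.011009 + 0.0092549 = 1.1980.
⟨E⟩ = 7.0807 meV, ⟨E²⟩ = 331.36 meV².
C_V/k_B = (⟨E²⟩ − ⟨E⟩²)/(kT)² = (331.36 − 50.136)/278.89 = 1.01.

1.01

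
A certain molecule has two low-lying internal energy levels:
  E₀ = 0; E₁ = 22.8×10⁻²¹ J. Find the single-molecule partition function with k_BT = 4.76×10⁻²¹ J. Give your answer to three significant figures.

Z = 1.01

Eᵢ/kT = 0, 4.7899.
Z = Σ e^(−Eᵢ/kT) = e^(−0) + e^(−4.7899) = 1.0000 + 0.0083133 = 1.0083.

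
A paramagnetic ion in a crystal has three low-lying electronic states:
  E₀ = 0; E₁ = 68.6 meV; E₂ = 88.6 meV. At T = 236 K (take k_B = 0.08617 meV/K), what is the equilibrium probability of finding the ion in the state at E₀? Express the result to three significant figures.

k_BT = 0.08617 × 236 K = 20.336 meV.
Eᵢ/kT = 0, 3.3733, 4.3568.
Z = Σ e^(−Eᵢ/kT) = e^(−0) + e^(−3.3733) + e^(−4.3568) = 1.0000 + 0.034276 + 0.012819 = 1.0471.
P₀ = e^(−E₀/kT) / Z = 1.0000/1.0471 = 0.955.

0.955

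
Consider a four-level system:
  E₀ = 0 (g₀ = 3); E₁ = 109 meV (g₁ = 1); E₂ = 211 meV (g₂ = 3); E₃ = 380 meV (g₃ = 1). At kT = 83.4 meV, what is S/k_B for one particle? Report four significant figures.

Eᵢ/kT = 0, 1.30695, 2.52998, 4.55635.
Z = Σ gᵢe^(−Eᵢ/kT) = 3·e^(−0) + 1·e^(−1.30695) + 3·e^(−2.52998) + 1·e^(−4.55635) = 3.00000 + 0.270644 + 0.238982 + 0.0105003 = 3.52013.
⟨E⟩ = Σ EᵢPᵢ = 23.8388 meV.
S/k_B = ln Z + ⟨E⟩/kT = ln(3.52013) + 23.8388/83.4 = 1.25850 + 0.285837 = 1.544.

1.544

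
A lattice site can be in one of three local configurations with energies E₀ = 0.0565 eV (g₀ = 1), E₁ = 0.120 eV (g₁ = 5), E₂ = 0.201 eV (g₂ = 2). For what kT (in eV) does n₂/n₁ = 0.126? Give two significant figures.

0.070 eV

n₂/n₁ = (g₂/g₁) exp[−(E₂−E₁)/kT] = 0.126.
⇒ (E₂−E₁)/kT = ln((2/5)/0.126) = ln(3.175) = 1.155.
kT = 0.081 eV / 1.155 = 0.070 eV.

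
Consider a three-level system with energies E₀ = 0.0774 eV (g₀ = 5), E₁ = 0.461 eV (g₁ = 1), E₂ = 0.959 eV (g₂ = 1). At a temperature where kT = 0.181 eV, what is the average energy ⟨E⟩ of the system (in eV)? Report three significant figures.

0.0877 eV

Eᵢ/kT = 0.42762, 2.5470, 5.2983.
Z = Σ gᵢe^(−Eᵢ/kT) = 5·e^(−0.42762) + 1·e^(−2.5470) + 1·e^(−5.2983) = 3.2603 + 0.078316 + 0.0050001 = 3.3436.
⟨E⟩ = Σ Eᵢ gᵢe^(−Eᵢ/kT) / Z = (0.0774·3.2603 + 0.461·0.078316 + 0.959·0.0050001) / 3.3436 = 0.0877 eV.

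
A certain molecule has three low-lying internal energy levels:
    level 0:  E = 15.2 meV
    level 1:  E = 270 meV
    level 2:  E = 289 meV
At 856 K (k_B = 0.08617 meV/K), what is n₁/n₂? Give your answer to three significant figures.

k_BT = 0.08617 × 856 K = 73.762 meV.
n₁/n₂ = exp[−(E₁−E₂)/kT] = exp(−(-19 meV)/(73.762 meV)) = exp(0.25759) = 1.29.

1.29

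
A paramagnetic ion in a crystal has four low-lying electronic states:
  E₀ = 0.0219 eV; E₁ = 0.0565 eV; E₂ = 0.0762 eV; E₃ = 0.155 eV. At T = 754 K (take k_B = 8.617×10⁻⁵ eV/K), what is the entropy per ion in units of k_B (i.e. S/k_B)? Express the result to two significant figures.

k_BT = 8.617×10⁻⁵ × 754 K = 0.06497 eV.
Eᵢ/kT = 0.3371, 0.8696, 1.173, 2.386.
Z = Σ e^(−Eᵢ/kT) = e^(−0.3371) + e^(−0.8696) + e^(−1.173) + e^(−2.386) = 0.7138 + 0.4191 + 0.3094 + 0.09200 = 1.534.
⟨E⟩ = Σ EᵢPᵢ = 0.05029 eV.
S/k_B = ln Z + ⟨E⟩/kT = ln(1.534) + 0.05029/0.06497 = 0.4279 + 0.7740 = 1.2.

1.2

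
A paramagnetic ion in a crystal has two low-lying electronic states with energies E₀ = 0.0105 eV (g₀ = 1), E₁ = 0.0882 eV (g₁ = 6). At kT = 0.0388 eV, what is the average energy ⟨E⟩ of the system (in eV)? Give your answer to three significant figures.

Eᵢ/kT = 0.27062, 2.2732.
Z = Σ gᵢe^(−Eᵢ/kT) = 1·e^(−0.27062) + 6·e^(−2.2732) = 0.76291 + 0.61789 = 1.3808.
⟨E⟩ = Σ Eᵢ gᵢe^(−Eᵢ/kT) / Z = (0.0105·0.76291 + 0.0882·0.61789) / 1.3808 = 0.0453 eV.

0.0453 eV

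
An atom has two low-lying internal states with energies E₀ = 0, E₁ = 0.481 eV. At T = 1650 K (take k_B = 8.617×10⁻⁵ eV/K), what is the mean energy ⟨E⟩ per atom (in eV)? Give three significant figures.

0.0158 eV

k_BT = 8.617×10⁻⁵ × 1650 K = 0.14218 eV.
Eᵢ/kT = 0, 3.3830.
Z = Σ e^(−Eᵢ/kT) = e^(−0) + e^(−3.3830) = 1.0000 + 0.033945 = 1.0339.
⟨E⟩ = Σ Eᵢ e^(−Eᵢ/kT) / Z = (0·1.0000 + 0.481·0.033945) / 1.0339 = 0.0158 eV.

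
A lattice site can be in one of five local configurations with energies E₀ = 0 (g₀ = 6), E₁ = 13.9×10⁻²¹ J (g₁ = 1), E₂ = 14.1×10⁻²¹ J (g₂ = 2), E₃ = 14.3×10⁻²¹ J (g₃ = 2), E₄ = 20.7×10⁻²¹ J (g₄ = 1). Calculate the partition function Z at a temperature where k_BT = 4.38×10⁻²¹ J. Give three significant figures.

Eᵢ/kT = 0, 3.1735, 3.2192, 3.2648, 4.7260.
Z = Σ gᵢe^(−Eᵢ/kT) = 6·e^(−0) + 1·e^(−3.1735) + 2·e^(−3.2192) + 2·e^(−3.2648) + 1·e^(−4.7260) = 6.0000 + 0.041857 + 0.079974 + 0.076409 + 0.0088618 = 6.2071.

Z = 6.21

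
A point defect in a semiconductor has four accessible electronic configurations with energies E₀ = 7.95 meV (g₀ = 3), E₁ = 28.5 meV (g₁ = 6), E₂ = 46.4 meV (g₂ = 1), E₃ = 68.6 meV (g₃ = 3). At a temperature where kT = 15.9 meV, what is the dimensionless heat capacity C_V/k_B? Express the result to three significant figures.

Eᵢ/kT = 0.50000, 1.7925, 2.9182, 4.3145.
Z = Σ gᵢe^(−Eᵢ/kT) = 3·e^(−0.50000) + 6·e^(−1.7925) + 1·e^(−2.9182) + 3·e^(−4.3145) = 1.8196 + 0.99926 + 0.054031 + 0.040120 = 2.9130.
⟨E⟩ = 16.548 meV, ⟨E²⟩ = 422.86 meV².
C_V/k_B = (⟨E²⟩ − ⟨E⟩²)/(kT)² = (422.86 − 273.84)/252.81 = 0.589.

0.589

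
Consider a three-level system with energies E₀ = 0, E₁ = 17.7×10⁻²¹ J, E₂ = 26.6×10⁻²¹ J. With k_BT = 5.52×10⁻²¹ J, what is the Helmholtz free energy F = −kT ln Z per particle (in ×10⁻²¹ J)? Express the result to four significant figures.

-0.2618 ×10⁻²¹ J

Eᵢ/kT = 0, 3.20652, 4.81884.
Z = Σ e^(−Eᵢ/kT) = e^(−0) + e^(−3.20652) + e^(−4.81884) = 1.00000 + 0.0404973 + 0.00807615 = 1.04857.
F = −kT ln Z = −5.52 × ln(1.04857) = −5.52 × 0.0474273 = -0.2618 ×10⁻²¹ J.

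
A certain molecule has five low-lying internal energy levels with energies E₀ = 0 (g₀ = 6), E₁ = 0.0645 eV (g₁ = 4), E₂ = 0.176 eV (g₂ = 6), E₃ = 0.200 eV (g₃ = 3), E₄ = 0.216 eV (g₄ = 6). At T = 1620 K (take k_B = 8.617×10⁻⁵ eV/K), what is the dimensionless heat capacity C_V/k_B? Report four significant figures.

k_BT = 8.617×10⁻⁵ × 1620 K = 0.139595 eV.
Eᵢ/kT = 0, 0.462051, 1.26079, 1.43272, 1.54733.
Z = Σ gᵢe^(−Eᵢ/kT) = 6·e^(−0) + 4·e^(−0.462051) + 6·e^(−1.26079) + 3·e^(−1.43272) + 6·e^(−1.54733) = 6.00000 + 2.51996 + 1.70058 + 0.715977 + 1.27689 = 12.2134.
⟨E⟩ = 0.0721210 eV, ⟨E²⟩ = 0.0123941 eV².
C_V/k_B = (⟨E²⟩ − ⟨E⟩²)/(kT)² = (0.0123941 − 0.00520144)/0.0194868 = 0.3691.

0.3691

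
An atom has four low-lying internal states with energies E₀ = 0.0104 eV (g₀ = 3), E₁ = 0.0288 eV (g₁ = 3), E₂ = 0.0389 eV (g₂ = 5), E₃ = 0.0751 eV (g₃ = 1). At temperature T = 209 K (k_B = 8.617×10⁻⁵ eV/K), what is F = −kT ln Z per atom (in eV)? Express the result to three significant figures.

-0.0191 eV

k_BT = 8.617×10⁻⁵ × 209 K = 0.018010 eV.
Eᵢ/kT = 0.57746, 1.5991, 2.1599, 4.1699.
Z = Σ gᵢe^(−Eᵢ/kT) = 3·e^(−0.57746) + 3·e^(−1.5991) + 5·e^(−2.1599) + 1·e^(−4.1699) = 1.6840 + 0.60623 + 0.57668 + 0.015454 = 2.8824.
F = −kT ln Z = −0.018010 × ln(2.8824) = −0.018010 × 1.0586 = -0.0191 eV.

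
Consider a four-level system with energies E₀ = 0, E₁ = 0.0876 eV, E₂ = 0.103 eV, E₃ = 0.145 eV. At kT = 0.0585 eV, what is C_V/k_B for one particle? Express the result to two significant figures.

0.72

Eᵢ/kT = 0, 1.497, 1.761, 2.479.
Z = Σ e^(−Eᵢ/kT) = e^(−0) + e^(−1.497) + e^(−1.761) + e^(−2.479) = 1.000 + 0.2238 + 0.1719 + 0.08383 = 1.480.
⟨E⟩ = 0.03342 eV, ⟨E²⟩ = 0.003584 eV².
C_V/k_B = (⟨E²⟩ − ⟨E⟩²)/(kT)² = (0.003584 − 0.001117)/0.003422 = 0.72.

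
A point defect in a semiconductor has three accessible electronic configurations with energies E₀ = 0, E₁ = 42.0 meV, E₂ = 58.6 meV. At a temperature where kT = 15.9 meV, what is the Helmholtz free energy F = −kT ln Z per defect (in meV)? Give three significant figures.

Eᵢ/kT = 0, 2.6415, 3.6855.
Z = Σ e^(−Eᵢ/kT) = e^(−0) + e^(−2.6415) + e^(−3.6855) = 1.0000 + 0.071254 + 0.025085 = 1.0963.
F = −kT ln Z = −15.9 × ln(1.0963) = −15.9 × 0.091941 = -1.46 meV.

-1.46 meV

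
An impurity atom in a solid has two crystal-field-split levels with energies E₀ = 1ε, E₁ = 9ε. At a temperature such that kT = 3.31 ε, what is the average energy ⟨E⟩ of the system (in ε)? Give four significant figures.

Eᵢ/kT = 0.302115, 2.71903.
Z = Σ e^(−Eᵢ/kT) = e^(−0.302115) + e^(−2.71903) = 0.739253 + 0.0659387 = 0.805192.
⟨E⟩ = Σ Eᵢ e^(−Eᵢ/kT) / Z = (1·0.739253 + 9·0.0659387) / 0.805192 = 1.655 ε.

1.655 ε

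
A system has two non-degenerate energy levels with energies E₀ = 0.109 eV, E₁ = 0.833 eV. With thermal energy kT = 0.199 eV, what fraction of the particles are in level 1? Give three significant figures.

0.0256

Eᵢ/kT = 0.54774, 4.1859.
Z = Σ e^(−Eᵢ/kT) = e^(−0.54774) + e^(−4.1859) = 0.57826 + 0.015209 = 0.59347.
P₁ = e^(−E₁/kT) / Z = 0.015209/0.59347 = 0.0256.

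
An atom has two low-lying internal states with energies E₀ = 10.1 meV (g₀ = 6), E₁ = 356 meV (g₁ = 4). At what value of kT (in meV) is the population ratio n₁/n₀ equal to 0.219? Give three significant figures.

n₁/n₀ = (g₁/g₀) exp[−(E₁−E₀)/kT] = 0.219.
⇒ (E₁−E₀)/kT = ln((4/6)/0.219) = ln(3.0441) = 1.1132.
kT = 345.9 meV / 1.1132 = 311 meV.

311 meV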